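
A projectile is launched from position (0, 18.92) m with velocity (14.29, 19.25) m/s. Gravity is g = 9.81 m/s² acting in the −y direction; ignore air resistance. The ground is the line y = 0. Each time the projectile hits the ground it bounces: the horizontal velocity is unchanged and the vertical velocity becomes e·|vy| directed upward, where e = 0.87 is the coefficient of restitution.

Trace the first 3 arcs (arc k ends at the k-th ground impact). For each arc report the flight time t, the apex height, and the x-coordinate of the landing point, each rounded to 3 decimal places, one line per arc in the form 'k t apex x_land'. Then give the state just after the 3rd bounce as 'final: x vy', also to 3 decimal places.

1 4.739 37.807 67.714
2 4.831 28.616 136.746
3 4.203 21.660 196.803
final: 196.803 17.935

Arc 1: start y=18.920, vy=19.250 → t=4.739, apex=37.807, x_land=67.714, impact vy=-27.236
  bounce: vy ← 0.87·27.236 = 23.695
Arc 2: start y=0.000, vy=23.695 → t=4.831, apex=28.616, x_land=136.746, impact vy=-23.695
  bounce: vy ← 0.87·23.695 = 20.615
Arc 3: start y=0.000, vy=20.615 → t=4.203, apex=21.660, x_land=196.803, impact vy=-20.615
  bounce: vy ← 0.87·20.615 = 17.935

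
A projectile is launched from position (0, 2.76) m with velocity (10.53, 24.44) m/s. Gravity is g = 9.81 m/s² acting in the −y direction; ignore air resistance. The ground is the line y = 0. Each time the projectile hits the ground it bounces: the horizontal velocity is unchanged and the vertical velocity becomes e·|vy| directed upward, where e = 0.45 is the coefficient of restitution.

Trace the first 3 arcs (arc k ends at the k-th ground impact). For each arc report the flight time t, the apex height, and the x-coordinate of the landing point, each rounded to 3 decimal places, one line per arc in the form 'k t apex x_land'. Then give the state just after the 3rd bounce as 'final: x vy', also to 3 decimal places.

Arc 1: start y=2.760, vy=24.440 → t=5.093, apex=33.204, x_land=53.631, impact vy=-25.524
  bounce: vy ← 0.45·25.524 = 11.486
Arc 2: start y=0.000, vy=11.486 → t=2.342, apex=6.724, x_land=78.288, impact vy=-11.486
  bounce: vy ← 0.45·11.486 = 5.169
Arc 3: start y=0.000, vy=5.169 → t=1.054, apex=1.362, x_land=89.384, impact vy=-5.169
  bounce: vy ← 0.45·5.169 = 2.326

1 5.093 33.204 53.631
2 2.342 6.724 78.288
3 1.054 1.362 89.384
final: 89.384 2.326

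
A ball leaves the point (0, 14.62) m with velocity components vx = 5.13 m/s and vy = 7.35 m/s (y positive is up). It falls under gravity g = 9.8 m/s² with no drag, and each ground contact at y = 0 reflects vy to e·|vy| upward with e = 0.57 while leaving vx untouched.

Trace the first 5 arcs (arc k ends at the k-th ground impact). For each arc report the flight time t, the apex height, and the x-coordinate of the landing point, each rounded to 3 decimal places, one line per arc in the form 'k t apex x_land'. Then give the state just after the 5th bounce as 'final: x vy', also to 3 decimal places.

Arc 1: start y=14.620, vy=7.350 → t=2.633, apex=17.376, x_land=13.508, impact vy=-18.455
  bounce: vy ← 0.57·18.455 = 10.519
Arc 2: start y=0.000, vy=10.519 → t=2.147, apex=5.646, x_land=24.521, impact vy=-10.519
  bounce: vy ← 0.57·10.519 = 5.996
Arc 3: start y=0.000, vy=5.996 → t=1.224, apex=1.834, x_land=30.798, impact vy=-5.996
  bounce: vy ← 0.57·5.996 = 3.418
Arc 4: start y=0.000, vy=3.418 → t=0.697, apex=0.596, x_land=34.376, impact vy=-3.418
  bounce: vy ← 0.57·3.418 = 1.948
Arc 5: start y=0.000, vy=1.948 → t=0.398, apex=0.194, x_land=36.416, impact vy=-1.948
  bounce: vy ← 0.57·1.948 = 1.110

1 2.633 17.376 13.508
2 2.147 5.646 24.521
3 1.224 1.834 30.798
4 0.697 0.596 34.376
5 0.398 0.194 36.416
final: 36.416 1.110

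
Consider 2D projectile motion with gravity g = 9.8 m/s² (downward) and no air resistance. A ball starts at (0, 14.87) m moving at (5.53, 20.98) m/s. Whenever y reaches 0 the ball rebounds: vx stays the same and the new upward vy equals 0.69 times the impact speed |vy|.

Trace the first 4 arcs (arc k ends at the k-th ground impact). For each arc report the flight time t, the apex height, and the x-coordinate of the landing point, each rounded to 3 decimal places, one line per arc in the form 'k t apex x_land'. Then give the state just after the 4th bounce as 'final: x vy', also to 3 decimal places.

Arc 1: start y=14.870, vy=20.980 → t=4.901, apex=37.327, x_land=27.102, impact vy=-27.048
  bounce: vy ← 0.69·27.048 = 18.663
Arc 2: start y=0.000, vy=18.663 → t=3.809, apex=17.771, x_land=48.165, impact vy=-18.663
  bounce: vy ← 0.69·18.663 = 12.878
Arc 3: start y=0.000, vy=12.878 → t=2.628, apex=8.461, x_land=62.698, impact vy=-12.878
  bounce: vy ← 0.69·12.878 = 8.886
Arc 4: start y=0.000, vy=8.886 → t=1.813, apex=4.028, x_land=72.726, impact vy=-8.886
  bounce: vy ← 0.69·8.886 = 6.131

1 4.901 37.327 27.102
2 3.809 17.771 48.165
3 2.628 8.461 62.698
4 1.813 4.028 72.726
final: 72.726 6.131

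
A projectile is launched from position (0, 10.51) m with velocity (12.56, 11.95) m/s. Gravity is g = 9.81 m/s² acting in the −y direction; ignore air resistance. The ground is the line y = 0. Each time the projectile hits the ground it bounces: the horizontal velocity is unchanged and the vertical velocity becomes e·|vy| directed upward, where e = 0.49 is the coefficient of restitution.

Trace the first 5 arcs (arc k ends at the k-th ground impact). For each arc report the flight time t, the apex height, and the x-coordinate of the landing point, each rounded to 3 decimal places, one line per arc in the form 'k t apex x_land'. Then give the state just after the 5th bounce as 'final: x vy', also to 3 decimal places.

1 3.123 17.788 39.219
2 1.866 4.271 62.659
3 0.914 1.025 74.145
4 0.448 0.246 79.773
5 0.220 0.059 82.531
final: 82.531 0.528

Arc 1: start y=10.510, vy=11.950 → t=3.123, apex=17.788, x_land=39.219, impact vy=-18.682
  bounce: vy ← 0.49·18.682 = 9.154
Arc 2: start y=0.000, vy=9.154 → t=1.866, apex=4.271, x_land=62.659, impact vy=-9.154
  bounce: vy ← 0.49·9.154 = 4.485
Arc 3: start y=0.000, vy=4.485 → t=0.914, apex=1.025, x_land=74.145, impact vy=-4.485
  bounce: vy ← 0.49·4.485 = 2.198
Arc 4: start y=0.000, vy=2.198 → t=0.448, apex=0.246, x_land=79.773, impact vy=-2.198
  bounce: vy ← 0.49·2.198 = 1.077
Arc 5: start y=0.000, vy=1.077 → t=0.220, apex=0.059, x_land=82.531, impact vy=-1.077
  bounce: vy ← 0.49·1.077 = 0.528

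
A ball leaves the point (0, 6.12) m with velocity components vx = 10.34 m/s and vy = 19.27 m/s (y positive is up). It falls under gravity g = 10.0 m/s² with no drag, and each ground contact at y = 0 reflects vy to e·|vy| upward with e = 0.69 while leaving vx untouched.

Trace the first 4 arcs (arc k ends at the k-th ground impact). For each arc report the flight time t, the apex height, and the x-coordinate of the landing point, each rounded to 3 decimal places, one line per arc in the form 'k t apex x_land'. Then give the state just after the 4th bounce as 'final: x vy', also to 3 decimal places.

Arc 1: start y=6.120, vy=19.270 → t=4.149, apex=24.687, x_land=42.901, impact vy=-22.220
  bounce: vy ← 0.69·22.220 = 15.332
Arc 2: start y=0.000, vy=15.332 → t=3.066, apex=11.753, x_land=74.607, impact vy=-15.332
  bounce: vy ← 0.69·15.332 = 10.579
Arc 3: start y=0.000, vy=10.579 → t=2.116, apex=5.596, x_land=96.484, impact vy=-10.579
  bounce: vy ← 0.69·10.579 = 7.300
Arc 4: start y=0.000, vy=7.300 → t=1.460, apex=2.664, x_land=111.580, impact vy=-7.300
  bounce: vy ← 0.69·7.300 = 5.037

1 4.149 24.687 42.901
2 3.066 11.753 74.607
3 2.116 5.596 96.484
4 1.460 2.664 111.580
final: 111.580 5.037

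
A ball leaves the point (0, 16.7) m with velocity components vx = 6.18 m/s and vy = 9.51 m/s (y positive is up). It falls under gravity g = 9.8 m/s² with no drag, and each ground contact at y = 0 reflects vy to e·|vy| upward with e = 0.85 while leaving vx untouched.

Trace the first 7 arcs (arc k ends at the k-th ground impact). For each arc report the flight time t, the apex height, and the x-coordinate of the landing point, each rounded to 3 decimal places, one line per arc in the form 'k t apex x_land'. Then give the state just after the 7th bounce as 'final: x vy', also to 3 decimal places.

Arc 1: start y=16.700, vy=9.510 → t=3.056, apex=21.314, x_land=18.886, impact vy=-20.439
  bounce: vy ← 0.85·20.439 = 17.373
Arc 2: start y=0.000, vy=17.373 → t=3.546, apex=15.400, x_land=40.798, impact vy=-17.373
  bounce: vy ← 0.85·17.373 = 14.767
Arc 3: start y=0.000, vy=14.767 → t=3.014, apex=11.126, x_land=59.423, impact vy=-14.767
  bounce: vy ← 0.85·14.767 = 12.552
Arc 4: start y=0.000, vy=12.552 → t=2.562, apex=8.039, x_land=75.254, impact vy=-12.552
  bounce: vy ← 0.85·12.552 = 10.669
Arc 5: start y=0.000, vy=10.669 → t=2.177, apex=5.808, x_land=88.710, impact vy=-10.669
  bounce: vy ← 0.85·10.669 = 9.069
Arc 6: start y=0.000, vy=9.069 → t=1.851, apex=4.196, x_land=100.148, impact vy=-9.069
  bounce: vy ← 0.85·9.069 = 7.709
Arc 7: start y=0.000, vy=7.709 → t=1.573, apex=3.032, x_land=109.871, impact vy=-7.709
  bounce: vy ← 0.85·7.709 = 6.552

1 3.056 21.314 18.886
2 3.546 15.400 40.798
3 3.014 11.126 59.423
4 2.562 8.039 75.254
5 2.177 5.808 88.710
6 1.851 4.196 100.148
7 1.573 3.032 109.871
final: 109.871 6.552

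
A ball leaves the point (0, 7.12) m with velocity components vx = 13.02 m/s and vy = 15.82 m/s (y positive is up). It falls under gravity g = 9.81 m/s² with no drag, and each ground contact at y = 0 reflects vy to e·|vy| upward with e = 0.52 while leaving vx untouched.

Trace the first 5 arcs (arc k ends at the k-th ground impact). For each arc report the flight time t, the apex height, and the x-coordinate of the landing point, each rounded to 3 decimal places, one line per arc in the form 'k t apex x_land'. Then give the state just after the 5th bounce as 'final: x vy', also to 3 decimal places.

Arc 1: start y=7.120, vy=15.820 → t=3.626, apex=19.876, x_land=47.206, impact vy=-19.748
  bounce: vy ← 0.52·19.748 = 10.269
Arc 2: start y=0.000, vy=10.269 → t=2.094, apex=5.374, x_land=74.464, impact vy=-10.269
  bounce: vy ← 0.52·10.269 = 5.340
Arc 3: start y=0.000, vy=5.340 → t=1.089, apex=1.453, x_land=88.638, impact vy=-5.340
  bounce: vy ← 0.52·5.340 = 2.777
Arc 4: start y=0.000, vy=2.777 → t=0.566, apex=0.393, x_land=96.008, impact vy=-2.777
  bounce: vy ← 0.52·2.777 = 1.444
Arc 5: start y=0.000, vy=1.444 → t=0.294, apex=0.106, x_land=99.841, impact vy=-1.444
  bounce: vy ← 0.52·1.444 = 0.751

1 3.626 19.876 47.206
2 2.094 5.374 74.464
3 1.089 1.453 88.638
4 0.566 0.393 96.008
5 0.294 0.106 99.841
final: 99.841 0.751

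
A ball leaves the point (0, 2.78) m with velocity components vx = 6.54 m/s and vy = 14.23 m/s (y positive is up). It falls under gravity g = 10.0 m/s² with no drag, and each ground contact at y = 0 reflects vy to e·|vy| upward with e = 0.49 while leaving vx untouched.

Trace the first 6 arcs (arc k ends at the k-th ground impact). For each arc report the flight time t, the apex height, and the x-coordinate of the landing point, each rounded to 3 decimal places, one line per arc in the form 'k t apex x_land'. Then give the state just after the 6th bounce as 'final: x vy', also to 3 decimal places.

1 3.030 12.905 19.813
2 1.574 3.098 30.110
3 0.771 0.744 35.155
4 0.378 0.179 37.627
5 0.185 0.043 38.839
6 0.091 0.010 39.432
final: 39.432 0.222

Arc 1: start y=2.780, vy=14.230 → t=3.030, apex=12.905, x_land=19.813, impact vy=-16.065
  bounce: vy ← 0.49·16.065 = 7.872
Arc 2: start y=0.000, vy=7.872 → t=1.574, apex=3.098, x_land=30.110, impact vy=-7.872
  bounce: vy ← 0.49·7.872 = 3.857
Arc 3: start y=0.000, vy=3.857 → t=0.771, apex=0.744, x_land=35.155, impact vy=-3.857
  bounce: vy ← 0.49·3.857 = 1.890
Arc 4: start y=0.000, vy=1.890 → t=0.378, apex=0.179, x_land=37.627, impact vy=-1.890
  bounce: vy ← 0.49·1.890 = 0.926
Arc 5: start y=0.000, vy=0.926 → t=0.185, apex=0.043, x_land=38.839, impact vy=-0.926
  bounce: vy ← 0.49·0.926 = 0.454
Arc 6: start y=0.000, vy=0.454 → t=0.091, apex=0.010, x_land=39.432, impact vy=-0.454
  bounce: vy ← 0.49·0.454 = 0.222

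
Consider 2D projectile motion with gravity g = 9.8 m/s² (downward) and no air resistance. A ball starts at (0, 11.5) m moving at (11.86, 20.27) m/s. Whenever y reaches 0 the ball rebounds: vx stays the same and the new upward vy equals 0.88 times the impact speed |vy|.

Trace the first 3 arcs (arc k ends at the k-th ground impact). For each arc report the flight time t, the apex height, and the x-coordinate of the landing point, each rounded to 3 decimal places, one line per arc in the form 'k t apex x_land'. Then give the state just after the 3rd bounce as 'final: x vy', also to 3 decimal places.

Arc 1: start y=11.500, vy=20.270 → t=4.642, apex=32.463, x_land=55.058, impact vy=-25.224
  bounce: vy ← 0.88·25.224 = 22.198
Arc 2: start y=0.000, vy=22.198 → t=4.530, apex=25.139, x_land=108.785, impact vy=-22.198
  bounce: vy ← 0.88·22.198 = 19.534
Arc 3: start y=0.000, vy=19.534 → t=3.986, apex=19.468, x_land=156.064, impact vy=-19.534
  bounce: vy ← 0.88·19.534 = 17.190

1 4.642 32.463 55.058
2 4.530 25.139 108.785
3 3.986 19.468 156.064
final: 156.064 17.190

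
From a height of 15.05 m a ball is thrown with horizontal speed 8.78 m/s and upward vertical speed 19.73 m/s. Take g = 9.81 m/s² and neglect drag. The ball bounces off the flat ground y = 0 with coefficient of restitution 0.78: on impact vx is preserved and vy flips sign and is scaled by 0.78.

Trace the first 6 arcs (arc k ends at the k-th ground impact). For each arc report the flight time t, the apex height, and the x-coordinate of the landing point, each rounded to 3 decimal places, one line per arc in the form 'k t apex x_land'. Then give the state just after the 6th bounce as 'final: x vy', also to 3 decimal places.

Arc 1: start y=15.050, vy=19.730 → t=4.678, apex=34.891, x_land=41.075, impact vy=-26.164
  bounce: vy ← 0.78·26.164 = 20.408
Arc 2: start y=0.000, vy=20.408 → t=4.161, apex=21.227, x_land=77.606, impact vy=-20.408
  bounce: vy ← 0.78·20.408 = 15.918
Arc 3: start y=0.000, vy=15.918 → t=3.245, apex=12.915, x_land=106.099, impact vy=-15.918
  bounce: vy ← 0.78·15.918 = 12.416
Arc 4: start y=0.000, vy=12.416 → t=2.531, apex=7.857, x_land=128.324, impact vy=-12.416
  bounce: vy ← 0.78·12.416 = 9.685
Arc 5: start y=0.000, vy=9.685 → t=1.974, apex=4.780, x_land=145.660, impact vy=-9.685
  bounce: vy ← 0.78·9.685 = 7.554
Arc 6: start y=0.000, vy=7.554 → t=1.540, apex=2.908, x_land=159.182, impact vy=-7.554
  bounce: vy ← 0.78·7.554 = 5.892

1 4.678 34.891 41.075
2 4.161 21.227 77.606
3 3.245 12.915 106.099
4 2.531 7.857 128.324
5 1.974 4.780 145.660
6 1.540 2.908 159.182
final: 159.182 5.892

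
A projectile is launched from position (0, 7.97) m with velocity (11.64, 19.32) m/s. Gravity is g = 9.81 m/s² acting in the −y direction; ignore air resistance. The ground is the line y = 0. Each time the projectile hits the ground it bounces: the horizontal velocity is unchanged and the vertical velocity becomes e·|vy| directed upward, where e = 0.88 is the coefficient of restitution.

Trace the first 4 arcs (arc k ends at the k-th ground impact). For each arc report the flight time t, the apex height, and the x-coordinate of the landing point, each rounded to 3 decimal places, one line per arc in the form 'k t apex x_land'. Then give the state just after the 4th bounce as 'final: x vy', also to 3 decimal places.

Arc 1: start y=7.970, vy=19.320 → t=4.315, apex=26.995, x_land=50.231, impact vy=-23.014
  bounce: vy ← 0.88·23.014 = 20.252
Arc 2: start y=0.000, vy=20.252 → t=4.129, apex=20.905, x_land=98.291, impact vy=-20.252
  bounce: vy ← 0.88·20.252 = 17.822
Arc 3: start y=0.000, vy=17.822 → t=3.633, apex=16.189, x_land=140.584, impact vy=-17.822
  bounce: vy ← 0.88·17.822 = 15.683
Arc 4: start y=0.000, vy=15.683 → t=3.197, apex=12.536, x_land=177.802, impact vy=-15.683
  bounce: vy ← 0.88·15.683 = 13.801

1 4.315 26.995 50.231
2 4.129 20.905 98.291
3 3.633 16.189 140.584
4 3.197 12.536 177.802
final: 177.802 13.801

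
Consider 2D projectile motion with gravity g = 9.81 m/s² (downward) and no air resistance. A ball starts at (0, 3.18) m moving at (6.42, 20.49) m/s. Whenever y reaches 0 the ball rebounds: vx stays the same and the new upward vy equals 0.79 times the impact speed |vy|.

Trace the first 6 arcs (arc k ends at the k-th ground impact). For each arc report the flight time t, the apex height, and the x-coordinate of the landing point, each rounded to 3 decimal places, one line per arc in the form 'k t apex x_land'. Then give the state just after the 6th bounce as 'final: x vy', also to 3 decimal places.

Arc 1: start y=3.180, vy=20.490 → t=4.327, apex=24.579, x_land=27.781, impact vy=-21.960
  bounce: vy ← 0.79·21.960 = 17.348
Arc 2: start y=0.000, vy=17.348 → t=3.537, apex=15.339, x_land=50.487, impact vy=-17.348
  bounce: vy ← 0.79·17.348 = 13.705
Arc 3: start y=0.000, vy=13.705 → t=2.794, apex=9.573, x_land=68.425, impact vy=-13.705
  bounce: vy ← 0.79·13.705 = 10.827
Arc 4: start y=0.000, vy=10.827 → t=2.207, apex=5.975, x_land=82.596, impact vy=-10.827
  bounce: vy ← 0.79·10.827 = 8.553
Arc 5: start y=0.000, vy=8.553 → t=1.744, apex=3.729, x_land=93.792, impact vy=-8.553
  bounce: vy ← 0.79·8.553 = 6.757
Arc 6: start y=0.000, vy=6.757 → t=1.378, apex=2.327, x_land=102.636, impact vy=-6.757
  bounce: vy ← 0.79·6.757 = 5.338

1 4.327 24.579 27.781
2 3.537 15.339 50.487
3 2.794 9.573 68.425
4 2.207 5.975 82.596
5 1.744 3.729 93.792
6 1.378 2.327 102.636
final: 102.636 5.338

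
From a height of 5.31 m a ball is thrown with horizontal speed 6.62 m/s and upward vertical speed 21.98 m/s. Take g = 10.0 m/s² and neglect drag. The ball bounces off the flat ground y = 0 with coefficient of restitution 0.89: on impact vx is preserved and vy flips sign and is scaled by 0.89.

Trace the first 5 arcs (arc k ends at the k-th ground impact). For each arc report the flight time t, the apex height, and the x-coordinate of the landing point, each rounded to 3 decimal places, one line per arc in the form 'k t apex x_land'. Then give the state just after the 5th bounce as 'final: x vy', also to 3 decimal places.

Arc 1: start y=5.310, vy=21.980 → t=4.626, apex=29.466, x_land=30.621, impact vy=-24.276
  bounce: vy ← 0.89·24.276 = 21.606
Arc 2: start y=0.000, vy=21.606 → t=4.321, apex=23.340, x_land=59.227, impact vy=-21.606
  bounce: vy ← 0.89·21.606 = 19.229
Arc 3: start y=0.000, vy=19.229 → t=3.846, apex=18.488, x_land=84.686, impact vy=-19.229
  bounce: vy ← 0.89·19.229 = 17.114
Arc 4: start y=0.000, vy=17.114 → t=3.423, apex=14.644, x_land=107.345, impact vy=-17.114
  bounce: vy ← 0.89·17.114 = 15.231
Arc 5: start y=0.000, vy=15.231 → t=3.046, apex=11.600, x_land=127.511, impact vy=-15.231
  bounce: vy ← 0.89·15.231 = 13.556

1 4.626 29.466 30.621
2 4.321 23.340 59.227
3 3.846 18.488 84.686
4 3.423 14.644 107.345
5 3.046 11.600 127.511
final: 127.511 13.556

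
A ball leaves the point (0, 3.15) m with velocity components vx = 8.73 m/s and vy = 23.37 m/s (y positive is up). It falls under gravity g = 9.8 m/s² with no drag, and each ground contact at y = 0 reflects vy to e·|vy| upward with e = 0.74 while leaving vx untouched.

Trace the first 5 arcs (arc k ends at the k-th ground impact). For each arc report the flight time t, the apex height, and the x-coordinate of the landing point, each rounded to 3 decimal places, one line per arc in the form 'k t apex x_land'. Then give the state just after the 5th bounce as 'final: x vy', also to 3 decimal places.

1 4.901 31.015 42.782
2 3.723 16.984 75.288
3 2.755 9.300 99.343
4 2.039 5.093 117.143
5 1.509 2.789 130.315
final: 130.315 5.471

Arc 1: start y=3.150, vy=23.370 → t=4.901, apex=31.015, x_land=42.782, impact vy=-24.656
  bounce: vy ← 0.74·24.656 = 18.245
Arc 2: start y=0.000, vy=18.245 → t=3.723, apex=16.984, x_land=75.288, impact vy=-18.245
  bounce: vy ← 0.74·18.245 = 13.501
Arc 3: start y=0.000, vy=13.501 → t=2.755, apex=9.300, x_land=99.343, impact vy=-13.501
  bounce: vy ← 0.74·13.501 = 9.991
Arc 4: start y=0.000, vy=9.991 → t=2.039, apex=5.093, x_land=117.143, impact vy=-9.991
  bounce: vy ← 0.74·9.991 = 7.393
Arc 5: start y=0.000, vy=7.393 → t=1.509, apex=2.789, x_land=130.315, impact vy=-7.393
  bounce: vy ← 0.74·7.393 = 5.471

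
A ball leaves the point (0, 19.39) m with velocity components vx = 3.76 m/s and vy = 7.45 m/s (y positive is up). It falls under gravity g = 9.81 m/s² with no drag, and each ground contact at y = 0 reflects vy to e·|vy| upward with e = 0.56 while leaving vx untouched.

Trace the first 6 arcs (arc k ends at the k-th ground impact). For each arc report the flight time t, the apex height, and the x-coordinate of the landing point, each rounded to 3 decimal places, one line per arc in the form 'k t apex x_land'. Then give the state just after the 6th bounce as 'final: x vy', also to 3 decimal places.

Arc 1: start y=19.390, vy=7.450 → t=2.888, apex=22.219, x_land=10.858, impact vy=-20.879
  bounce: vy ← 0.56·20.879 = 11.692
Arc 2: start y=0.000, vy=11.692 → t=2.384, apex=6.968, x_land=19.821, impact vy=-11.692
  bounce: vy ← 0.56·11.692 = 6.548
Arc 3: start y=0.000, vy=6.548 → t=1.335, apex=2.185, x_land=24.840, impact vy=-6.548
  bounce: vy ← 0.56·6.548 = 3.667
Arc 4: start y=0.000, vy=3.667 → t=0.748, apex=0.685, x_land=27.651, impact vy=-3.667
  bounce: vy ← 0.56·3.667 = 2.053
Arc 5: start y=0.000, vy=2.053 → t=0.419, apex=0.215, x_land=29.225, impact vy=-2.053
  bounce: vy ← 0.56·2.053 = 1.150
Arc 6: start y=0.000, vy=1.150 → t=0.234, apex=0.067, x_land=30.106, impact vy=-1.150
  bounce: vy ← 0.56·1.150 = 0.644

1 2.888 22.219 10.858
2 2.384 6.968 19.821
3 1.335 2.185 24.840
4 0.748 0.685 27.651
5 0.419 0.215 29.225
6 0.234 0.067 30.106
final: 30.106 0.644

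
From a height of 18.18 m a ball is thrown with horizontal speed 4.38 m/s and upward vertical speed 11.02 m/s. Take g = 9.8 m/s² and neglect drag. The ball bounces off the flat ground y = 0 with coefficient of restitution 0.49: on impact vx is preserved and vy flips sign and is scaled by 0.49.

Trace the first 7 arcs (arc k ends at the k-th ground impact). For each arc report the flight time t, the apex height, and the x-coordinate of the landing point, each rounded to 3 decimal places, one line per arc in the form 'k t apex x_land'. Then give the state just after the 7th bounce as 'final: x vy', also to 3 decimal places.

1 3.355 24.376 14.694
2 2.186 5.853 24.268
3 1.071 1.405 28.959
4 0.525 0.337 31.258
5 0.257 0.081 32.384
6 0.126 0.019 32.936
7 0.062 0.005 33.207
final: 33.207 0.148

Arc 1: start y=18.180, vy=11.020 → t=3.355, apex=24.376, x_land=14.694, impact vy=-21.858
  bounce: vy ← 0.49·21.858 = 10.710
Arc 2: start y=0.000, vy=10.710 → t=2.186, apex=5.853, x_land=24.268, impact vy=-10.710
  bounce: vy ← 0.49·10.710 = 5.248
Arc 3: start y=0.000, vy=5.248 → t=1.071, apex=1.405, x_land=28.959, impact vy=-5.248
  bounce: vy ← 0.49·5.248 = 2.572
Arc 4: start y=0.000, vy=2.572 → t=0.525, apex=0.337, x_land=31.258, impact vy=-2.572
  bounce: vy ← 0.49·2.572 = 1.260
Arc 5: start y=0.000, vy=1.260 → t=0.257, apex=0.081, x_land=32.384, impact vy=-1.260
  bounce: vy ← 0.49·1.260 = 0.617
Arc 6: start y=0.000, vy=0.617 → t=0.126, apex=0.019, x_land=32.936, impact vy=-0.617
  bounce: vy ← 0.49·0.617 = 0.303
Arc 7: start y=0.000, vy=0.303 → t=0.062, apex=0.005, x_land=33.207, impact vy=-0.303
  bounce: vy ← 0.49·0.303 = 0.148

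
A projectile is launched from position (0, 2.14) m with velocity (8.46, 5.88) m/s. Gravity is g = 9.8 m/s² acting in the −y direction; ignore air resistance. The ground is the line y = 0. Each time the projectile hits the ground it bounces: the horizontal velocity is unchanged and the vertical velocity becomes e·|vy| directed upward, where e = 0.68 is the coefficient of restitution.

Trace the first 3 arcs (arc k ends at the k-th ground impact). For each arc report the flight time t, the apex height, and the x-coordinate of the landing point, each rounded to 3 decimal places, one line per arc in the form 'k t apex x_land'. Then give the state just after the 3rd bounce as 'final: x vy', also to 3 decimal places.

1 1.493 3.904 12.627
2 1.214 1.805 22.897
3 0.825 0.835 29.881
final: 29.881 2.750

Arc 1: start y=2.140, vy=5.880 → t=1.493, apex=3.904, x_land=12.627, impact vy=-8.747
  bounce: vy ← 0.68·8.747 = 5.948
Arc 2: start y=0.000, vy=5.948 → t=1.214, apex=1.805, x_land=22.897, impact vy=-5.948
  bounce: vy ← 0.68·5.948 = 4.045
Arc 3: start y=0.000, vy=4.045 → t=0.825, apex=0.835, x_land=29.881, impact vy=-4.045
  bounce: vy ← 0.68·4.045 = 2.750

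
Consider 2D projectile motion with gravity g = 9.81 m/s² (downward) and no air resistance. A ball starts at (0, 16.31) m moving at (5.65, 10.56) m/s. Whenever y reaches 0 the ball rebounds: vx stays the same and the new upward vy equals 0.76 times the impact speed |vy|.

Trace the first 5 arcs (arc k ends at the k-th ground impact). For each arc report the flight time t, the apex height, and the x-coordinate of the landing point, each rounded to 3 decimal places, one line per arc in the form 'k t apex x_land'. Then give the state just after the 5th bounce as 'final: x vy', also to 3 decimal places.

1 3.194 21.994 18.046
2 3.219 12.704 36.231
3 2.446 7.338 50.052
4 1.859 4.238 60.556
5 1.413 2.448 68.539
final: 68.539 5.267

Arc 1: start y=16.310, vy=10.560 → t=3.194, apex=21.994, x_land=18.046, impact vy=-20.773
  bounce: vy ← 0.76·20.773 = 15.787
Arc 2: start y=0.000, vy=15.787 → t=3.219, apex=12.704, x_land=36.231, impact vy=-15.787
  bounce: vy ← 0.76·15.787 = 11.998
Arc 3: start y=0.000, vy=11.998 → t=2.446, apex=7.338, x_land=50.052, impact vy=-11.998
  bounce: vy ← 0.76·11.998 = 9.119
Arc 4: start y=0.000, vy=9.119 → t=1.859, apex=4.238, x_land=60.556, impact vy=-9.119
  bounce: vy ← 0.76·9.119 = 6.930
Arc 5: start y=0.000, vy=6.930 → t=1.413, apex=2.448, x_land=68.539, impact vy=-6.930
  bounce: vy ← 0.76·6.930 = 5.267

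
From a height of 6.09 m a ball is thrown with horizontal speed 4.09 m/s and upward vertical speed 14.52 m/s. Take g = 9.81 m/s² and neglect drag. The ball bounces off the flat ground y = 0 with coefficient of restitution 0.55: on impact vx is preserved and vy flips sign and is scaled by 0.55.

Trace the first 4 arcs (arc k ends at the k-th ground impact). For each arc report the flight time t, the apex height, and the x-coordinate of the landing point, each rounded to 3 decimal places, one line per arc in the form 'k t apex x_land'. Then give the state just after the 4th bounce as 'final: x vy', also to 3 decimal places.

Arc 1: start y=6.090, vy=14.520 → t=3.333, apex=16.836, x_land=13.631, impact vy=-18.175
  bounce: vy ← 0.55·18.175 = 9.996
Arc 2: start y=0.000, vy=9.996 → t=2.038, apex=5.093, x_land=21.966, impact vy=-9.996
  bounce: vy ← 0.55·9.996 = 5.498
Arc 3: start y=0.000, vy=5.498 → t=1.121, apex=1.541, x_land=26.551, impact vy=-5.498
  bounce: vy ← 0.55·5.498 = 3.024
Arc 4: start y=0.000, vy=3.024 → t=0.616, apex=0.466, x_land=29.072, impact vy=-3.024
  bounce: vy ← 0.55·3.024 = 1.663

1 3.333 16.836 13.631
2 2.038 5.093 21.966
3 1.121 1.541 26.551
4 0.616 0.466 29.072
final: 29.072 1.663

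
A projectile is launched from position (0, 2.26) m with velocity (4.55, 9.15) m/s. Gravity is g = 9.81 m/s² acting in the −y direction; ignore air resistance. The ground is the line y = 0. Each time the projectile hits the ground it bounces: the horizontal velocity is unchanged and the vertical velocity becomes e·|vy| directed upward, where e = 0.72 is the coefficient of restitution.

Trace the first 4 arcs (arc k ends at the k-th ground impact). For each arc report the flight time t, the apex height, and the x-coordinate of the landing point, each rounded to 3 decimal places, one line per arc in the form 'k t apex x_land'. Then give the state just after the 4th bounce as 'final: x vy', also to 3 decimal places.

Arc 1: start y=2.260, vy=9.150 → t=2.086, apex=6.527, x_land=9.493, impact vy=-11.317
  bounce: vy ← 0.72·11.317 = 8.148
Arc 2: start y=0.000, vy=8.148 → t=1.661, apex=3.384, x_land=17.051, impact vy=-8.148
  bounce: vy ← 0.72·8.148 = 5.866
Arc 3: start y=0.000, vy=5.866 → t=1.196, apex=1.754, x_land=22.493, impact vy=-5.866
  bounce: vy ← 0.72·5.866 = 4.224
Arc 4: start y=0.000, vy=4.224 → t=0.861, apex=0.909, x_land=26.411, impact vy=-4.224
  bounce: vy ← 0.72·4.224 = 3.041

1 2.086 6.527 9.493
2 1.661 3.384 17.051
3 1.196 1.754 22.493
4 0.861 0.909 26.411
final: 26.411 3.041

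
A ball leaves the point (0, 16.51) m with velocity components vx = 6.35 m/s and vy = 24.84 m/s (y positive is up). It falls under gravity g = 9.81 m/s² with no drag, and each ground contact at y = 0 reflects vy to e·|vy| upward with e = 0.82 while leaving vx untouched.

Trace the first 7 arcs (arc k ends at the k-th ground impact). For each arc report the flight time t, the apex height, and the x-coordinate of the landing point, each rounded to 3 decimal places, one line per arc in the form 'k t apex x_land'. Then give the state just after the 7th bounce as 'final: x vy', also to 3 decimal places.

1 5.659 47.959 35.935
2 5.128 32.248 68.498
3 4.205 21.683 95.200
4 3.448 14.580 117.096
5 2.827 9.803 135.051
6 2.319 6.592 149.773
7 1.901 4.432 161.846
final: 161.846 7.647

Arc 1: start y=16.510, vy=24.840 → t=5.659, apex=47.959, x_land=35.935, impact vy=-30.675
  bounce: vy ← 0.82·30.675 = 25.153
Arc 2: start y=0.000, vy=25.153 → t=5.128, apex=32.248, x_land=68.498, impact vy=-25.153
  bounce: vy ← 0.82·25.153 = 20.626
Arc 3: start y=0.000, vy=20.626 → t=4.205, apex=21.683, x_land=95.200, impact vy=-20.626
  bounce: vy ← 0.82·20.626 = 16.913
Arc 4: start y=0.000, vy=16.913 → t=3.448, apex=14.580, x_land=117.096, impact vy=-16.913
  bounce: vy ← 0.82·16.913 = 13.869
Arc 5: start y=0.000, vy=13.869 → t=2.827, apex=9.803, x_land=135.051, impact vy=-13.869
  bounce: vy ← 0.82·13.869 = 11.372
Arc 6: start y=0.000, vy=11.372 → t=2.319, apex=6.592, x_land=149.773, impact vy=-11.372
  bounce: vy ← 0.82·11.372 = 9.325
Arc 7: start y=0.000, vy=9.325 → t=1.901, apex=4.432, x_land=161.846, impact vy=-9.325
  bounce: vy ← 0.82·9.325 = 7.647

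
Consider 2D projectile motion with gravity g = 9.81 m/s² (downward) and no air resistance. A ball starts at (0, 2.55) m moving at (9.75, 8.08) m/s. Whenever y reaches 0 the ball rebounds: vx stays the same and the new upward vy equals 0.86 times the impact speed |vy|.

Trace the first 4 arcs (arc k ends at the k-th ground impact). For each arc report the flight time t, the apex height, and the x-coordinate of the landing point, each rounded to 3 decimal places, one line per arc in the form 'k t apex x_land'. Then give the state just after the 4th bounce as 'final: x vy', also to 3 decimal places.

Arc 1: start y=2.550, vy=8.080 → t=1.918, apex=5.878, x_land=18.703, impact vy=-10.739
  bounce: vy ← 0.86·10.739 = 9.235
Arc 2: start y=0.000, vy=9.235 → t=1.883, apex=4.347, x_land=37.061, impact vy=-9.235
  bounce: vy ← 0.86·9.235 = 7.942
Arc 3: start y=0.000, vy=7.942 → t=1.619, apex=3.215, x_land=52.848, impact vy=-7.942
  bounce: vy ← 0.86·7.942 = 6.830
Arc 4: start y=0.000, vy=6.830 → t=1.393, apex=2.378, x_land=66.425, impact vy=-6.830
  bounce: vy ← 0.86·6.830 = 5.874

1 1.918 5.878 18.703
2 1.883 4.347 37.061
3 1.619 3.215 52.848
4 1.393 2.378 66.425
final: 66.425 5.874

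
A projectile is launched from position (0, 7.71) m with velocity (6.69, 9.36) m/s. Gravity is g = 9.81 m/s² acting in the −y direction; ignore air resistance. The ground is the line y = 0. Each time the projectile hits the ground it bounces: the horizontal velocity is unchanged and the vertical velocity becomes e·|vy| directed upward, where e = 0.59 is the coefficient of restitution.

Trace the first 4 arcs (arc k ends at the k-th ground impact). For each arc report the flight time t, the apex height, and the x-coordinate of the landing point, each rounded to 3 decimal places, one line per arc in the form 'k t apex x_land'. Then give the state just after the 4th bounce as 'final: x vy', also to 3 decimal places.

Arc 1: start y=7.710, vy=9.360 → t=2.530, apex=12.175, x_land=16.923, impact vy=-15.456
  bounce: vy ← 0.59·15.456 = 9.119
Arc 2: start y=0.000, vy=9.119 → t=1.859, apex=4.238, x_land=29.361, impact vy=-9.119
  bounce: vy ← 0.59·9.119 = 5.380
Arc 3: start y=0.000, vy=5.380 → t=1.097, apex=1.475, x_land=36.699, impact vy=-5.380
  bounce: vy ← 0.59·5.380 = 3.174
Arc 4: start y=0.000, vy=3.174 → t=0.647, apex=0.514, x_land=41.028, impact vy=-3.174
  bounce: vy ← 0.59·3.174 = 1.873

1 2.530 12.175 16.923
2 1.859 4.238 29.361
3 1.097 1.475 36.699
4 0.647 0.514 41.028
final: 41.028 1.873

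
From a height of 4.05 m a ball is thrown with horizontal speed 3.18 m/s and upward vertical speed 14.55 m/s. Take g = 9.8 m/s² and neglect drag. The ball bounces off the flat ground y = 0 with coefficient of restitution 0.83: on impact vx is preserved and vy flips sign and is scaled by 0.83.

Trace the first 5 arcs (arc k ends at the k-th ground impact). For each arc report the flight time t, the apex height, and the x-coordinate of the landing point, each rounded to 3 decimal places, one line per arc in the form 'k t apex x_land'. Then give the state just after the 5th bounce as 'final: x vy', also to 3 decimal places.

Arc 1: start y=4.050, vy=14.550 → t=3.226, apex=14.851, x_land=10.257, impact vy=-17.061
  bounce: vy ← 0.83·17.061 = 14.161
Arc 2: start y=0.000, vy=14.161 → t=2.890, apex=10.231, x_land=19.448, impact vy=-14.161
  bounce: vy ← 0.83·14.161 = 11.753
Arc 3: start y=0.000, vy=11.753 → t=2.399, apex=7.048, x_land=27.075, impact vy=-11.753
  bounce: vy ← 0.83·11.753 = 9.755
Arc 4: start y=0.000, vy=9.755 → t=1.991, apex=4.855, x_land=33.406, impact vy=-9.755
  bounce: vy ← 0.83·9.755 = 8.097
Arc 5: start y=0.000, vy=8.097 → t=1.652, apex=3.345, x_land=38.661, impact vy=-8.097
  bounce: vy ← 0.83·8.097 = 6.720

1 3.226 14.851 10.257
2 2.890 10.231 19.448
3 2.399 7.048 27.075
4 1.991 4.855 33.406
5 1.652 3.345 38.661
final: 38.661 6.720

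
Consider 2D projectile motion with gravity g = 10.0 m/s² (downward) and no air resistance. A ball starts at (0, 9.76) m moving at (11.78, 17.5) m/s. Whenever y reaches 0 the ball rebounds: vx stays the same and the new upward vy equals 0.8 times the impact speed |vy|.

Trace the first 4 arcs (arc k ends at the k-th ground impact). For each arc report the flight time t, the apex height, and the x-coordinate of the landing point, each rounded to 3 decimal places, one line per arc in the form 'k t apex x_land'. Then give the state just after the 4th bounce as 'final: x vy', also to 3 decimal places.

Arc 1: start y=9.760, vy=17.500 → t=3.989, apex=25.072, x_land=46.994, impact vy=-22.393
  bounce: vy ← 0.8·22.393 = 17.914
Arc 2: start y=0.000, vy=17.914 → t=3.583, apex=16.046, x_land=89.201, impact vy=-17.914
  bounce: vy ← 0.8·17.914 = 14.332
Arc 3: start y=0.000, vy=14.332 → t=2.866, apex=10.270, x_land=122.966, impact vy=-14.332
  bounce: vy ← 0.8·14.332 = 11.465
Arc 4: start y=0.000, vy=11.465 → t=2.293, apex=6.573, x_land=149.978, impact vy=-11.465
  bounce: vy ← 0.8·11.465 = 9.172

1 3.989 25.072 46.994
2 3.583 16.046 89.201
3 2.866 10.270 122.966
4 2.293 6.573 149.978
final: 149.978 9.172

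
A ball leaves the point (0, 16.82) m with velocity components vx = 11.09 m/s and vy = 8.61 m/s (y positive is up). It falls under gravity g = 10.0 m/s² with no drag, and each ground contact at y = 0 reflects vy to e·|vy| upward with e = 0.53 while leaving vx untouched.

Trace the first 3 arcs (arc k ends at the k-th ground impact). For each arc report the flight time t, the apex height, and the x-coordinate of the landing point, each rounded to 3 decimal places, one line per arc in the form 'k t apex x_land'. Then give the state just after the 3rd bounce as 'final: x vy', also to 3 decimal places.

Arc 1: start y=16.820, vy=8.610 → t=2.887, apex=20.527, x_land=32.019, impact vy=-20.262
  bounce: vy ← 0.53·20.262 = 10.739
Arc 2: start y=0.000, vy=10.739 → t=2.148, apex=5.766, x_land=55.837, impact vy=-10.739
  bounce: vy ← 0.53·10.739 = 5.691
Arc 3: start y=0.000, vy=5.691 → t=1.138, apex=1.620, x_land=68.461, impact vy=-5.691
  bounce: vy ← 0.53·5.691 = 3.016

1 2.887 20.527 32.019
2 2.148 5.766 55.837
3 1.138 1.620 68.461
final: 68.461 3.016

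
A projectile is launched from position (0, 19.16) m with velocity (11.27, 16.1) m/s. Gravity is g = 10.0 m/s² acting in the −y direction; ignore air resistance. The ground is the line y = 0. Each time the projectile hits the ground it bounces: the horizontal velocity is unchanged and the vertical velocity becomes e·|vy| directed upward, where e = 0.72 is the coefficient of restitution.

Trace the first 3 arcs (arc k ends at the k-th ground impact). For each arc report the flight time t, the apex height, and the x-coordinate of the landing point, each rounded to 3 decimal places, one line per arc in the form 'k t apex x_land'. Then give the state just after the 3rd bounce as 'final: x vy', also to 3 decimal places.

1 4.145 32.120 46.709
2 3.650 16.651 87.843
3 2.628 8.632 117.459
final: 117.459 9.460

Arc 1: start y=19.160, vy=16.100 → t=4.145, apex=32.120, x_land=46.709, impact vy=-25.346
  bounce: vy ← 0.72·25.346 = 18.249
Arc 2: start y=0.000, vy=18.249 → t=3.650, apex=16.651, x_land=87.843, impact vy=-18.249
  bounce: vy ← 0.72·18.249 = 13.139
Arc 3: start y=0.000, vy=13.139 → t=2.628, apex=8.632, x_land=117.459, impact vy=-13.139
  bounce: vy ← 0.72·13.139 = 9.460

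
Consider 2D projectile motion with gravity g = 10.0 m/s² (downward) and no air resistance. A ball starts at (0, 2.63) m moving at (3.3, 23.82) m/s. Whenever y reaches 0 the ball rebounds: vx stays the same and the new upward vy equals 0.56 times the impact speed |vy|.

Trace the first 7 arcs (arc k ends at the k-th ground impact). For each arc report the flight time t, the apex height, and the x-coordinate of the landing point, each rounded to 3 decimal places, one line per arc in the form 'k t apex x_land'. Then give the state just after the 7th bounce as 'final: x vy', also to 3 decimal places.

Arc 1: start y=2.630, vy=23.820 → t=4.872, apex=31.000, x_land=16.077, impact vy=-24.900
  bounce: vy ← 0.56·24.900 = 13.944
Arc 2: start y=0.000, vy=13.944 → t=2.789, apex=9.721, x_land=25.280, impact vy=-13.944
  bounce: vy ← 0.56·13.944 = 7.809
Arc 3: start y=0.000, vy=7.809 → t=1.562, apex=3.049, x_land=30.434, impact vy=-7.809
  bounce: vy ← 0.56·7.809 = 4.373
Arc 4: start y=0.000, vy=4.373 → t=0.875, apex=0.956, x_land=33.320, impact vy=-4.373
  bounce: vy ← 0.56·4.373 = 2.449
Arc 5: start y=0.000, vy=2.449 → t=0.490, apex=0.300, x_land=34.936, impact vy=-2.449
  bounce: vy ← 0.56·2.449 = 1.371
Arc 6: start y=0.000, vy=1.371 → t=0.274, apex=0.094, x_land=35.841, impact vy=-1.371
  bounce: vy ← 0.56·1.371 = 0.768
Arc 7: start y=0.000, vy=0.768 → t=0.154, apex=0.029, x_land=36.348, impact vy=-0.768
  bounce: vy ← 0.56·0.768 = 0.430

1 4.872 31.000 16.077
2 2.789 9.721 25.280
3 1.562 3.049 30.434
4 0.875 0.956 33.320
5 0.490 0.300 34.936
6 0.274 0.094 35.841
7 0.154 0.029 36.348
final: 36.348 0.430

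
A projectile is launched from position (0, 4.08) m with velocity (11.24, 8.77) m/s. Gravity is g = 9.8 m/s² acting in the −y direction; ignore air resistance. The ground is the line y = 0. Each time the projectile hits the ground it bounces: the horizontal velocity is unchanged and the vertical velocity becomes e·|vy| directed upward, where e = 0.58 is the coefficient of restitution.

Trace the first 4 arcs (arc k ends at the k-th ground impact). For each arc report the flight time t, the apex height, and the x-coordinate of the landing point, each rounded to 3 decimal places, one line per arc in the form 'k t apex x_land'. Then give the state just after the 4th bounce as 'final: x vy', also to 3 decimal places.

1 2.173 8.004 24.424
2 1.483 2.693 41.088
3 0.860 0.906 50.754
4 0.499 0.305 56.359
final: 56.359 1.417

Arc 1: start y=4.080, vy=8.770 → t=2.173, apex=8.004, x_land=24.424, impact vy=-12.525
  bounce: vy ← 0.58·12.525 = 7.265
Arc 2: start y=0.000, vy=7.265 → t=1.483, apex=2.693, x_land=41.088, impact vy=-7.265
  bounce: vy ← 0.58·7.265 = 4.213
Arc 3: start y=0.000, vy=4.213 → t=0.860, apex=0.906, x_land=50.754, impact vy=-4.213
  bounce: vy ← 0.58·4.213 = 2.444
Arc 4: start y=0.000, vy=2.444 → t=0.499, apex=0.305, x_land=56.359, impact vy=-2.444
  bounce: vy ← 0.58·2.444 = 1.417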